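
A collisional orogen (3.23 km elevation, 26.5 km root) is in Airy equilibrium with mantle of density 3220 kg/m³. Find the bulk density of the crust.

2870 kg/m³

ρ_c h = (ρ_m − ρ_c) r → ρ_c (h + r) = ρ_m r → ρ_c = ρ_m r / (h + r).
ρ_c = 3220 × 26.5 km / (3.23 km + 26.5 km) = 2870 kg/m³.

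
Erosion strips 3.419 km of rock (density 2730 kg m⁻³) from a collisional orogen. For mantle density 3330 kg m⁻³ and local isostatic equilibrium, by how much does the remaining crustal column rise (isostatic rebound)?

2.8 km

Unloading: uplift u = e ρ_c/ρ_m = 3.419 km × 2730/3330 = 2.8 km.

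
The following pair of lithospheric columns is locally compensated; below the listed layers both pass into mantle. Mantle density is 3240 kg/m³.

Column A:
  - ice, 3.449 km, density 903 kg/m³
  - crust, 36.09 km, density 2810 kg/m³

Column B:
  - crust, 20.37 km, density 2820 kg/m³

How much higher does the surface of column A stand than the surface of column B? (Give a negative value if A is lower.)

For any compensation level in the mantle, the mantle terms cancel and isostasy reduces to e = (Σt_A − Σt_B) − (Σ(ρt)_A − Σ(ρt)_B) / ρ_m.
Σt_A = 39.539 km; Σt_B = 20.37 km; Σ(ρt)_A = 104527.347; Σ(ρt)_B = 57443.4 (in km·kg/m³).
e = (39.539 − 20.37) − (104527.347 − 57443.4) / 3240 = 4.64 km.

4.64 km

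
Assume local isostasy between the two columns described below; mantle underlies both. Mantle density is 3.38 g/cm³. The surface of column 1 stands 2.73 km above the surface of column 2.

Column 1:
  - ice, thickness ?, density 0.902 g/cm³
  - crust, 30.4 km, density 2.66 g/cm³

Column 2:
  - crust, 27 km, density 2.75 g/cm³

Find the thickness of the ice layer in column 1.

1.76 km

Take the compensation level at the base of the deeper column (depth z_c below the surface of column 1) and equate Σ ρ_i t_i down to z_c; mantle fills any gap and the z_c terms cancel.
Column 1: x×0.902 + 30.4×2.66 + (z_c − 30.4 − x)×3.38
Column 2: 2.73×0 + 27×2.75 + (z_c − 2.73 − 27)×3.38
The z_c×3.38 term appears on both sides and cancels. Collect the known terms of each column as K = Σ(ρt)_known − 3.38 × (depth of known layers): K_1 = 80.864 − 3.38×30.4 = −21.888; K_2 = 74.25 − 3.38×(2.73 + 27) = −26.2374.
Balance: K_1 − x×(3.38 − 0.902) = K_2, so x = (K_1 − K_2)/(3.38 − 0.902) = 4.3494/2.478 = 1.76 km.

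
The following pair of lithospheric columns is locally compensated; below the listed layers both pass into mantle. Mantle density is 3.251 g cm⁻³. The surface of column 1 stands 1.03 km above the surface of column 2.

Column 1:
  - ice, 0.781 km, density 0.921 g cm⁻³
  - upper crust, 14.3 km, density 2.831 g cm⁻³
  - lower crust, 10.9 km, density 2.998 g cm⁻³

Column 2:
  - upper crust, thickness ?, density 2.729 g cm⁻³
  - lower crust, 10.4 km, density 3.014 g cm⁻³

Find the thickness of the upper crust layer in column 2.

Take the compensation level at the base of the deeper column (depth z_c below the surface of column 1) and equate Σ ρ_i t_i down to z_c; mantle fills any gap and the z_c terms cancel.
Column 1: 0.781×0.921 + 14.3×2.831 + 10.9×2.998 + (z_c − 25.981)×3.251
Column 2: 1.03×0 + x×2.729 + 10.4×3.014 + (z_c − 1.03 − 10.4 − x)×3.251
The z_c×3.251 term appears on both sides and cancels. Collect the known terms of each column as K = Σ(ρt)_known − 3.251 × (depth of known layers): K_1 = 73.880801 − 3.251×25.981 = −10.58343; K_2 = 31.3456 − 3.251×(1.03 + 10.4) = −5.81333.
Balance: K_1 = K_2 − x×(3.251 − 2.729), so x = (K_2 − K_1)/(3.251 − 2.729) = 4.7701/0.522 = 9.14 km.

9.14 km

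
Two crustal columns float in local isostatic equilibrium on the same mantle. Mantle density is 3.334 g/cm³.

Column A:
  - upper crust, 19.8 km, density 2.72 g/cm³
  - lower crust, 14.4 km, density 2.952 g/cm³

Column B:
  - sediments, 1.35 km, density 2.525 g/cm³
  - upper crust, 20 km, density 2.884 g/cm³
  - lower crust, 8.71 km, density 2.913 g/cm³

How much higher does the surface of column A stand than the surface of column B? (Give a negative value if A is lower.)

For any compensation level in the mantle, the mantle terms cancel and isostasy reduces to e = (Σt_A − Σt_B) − (Σ(ρt)_A − Σ(ρt)_B) / ρ_m.
Σt_A = 34.2 km; Σt_B = 30.06 km; Σ(ρt)_A = 96.3648; Σ(ρt)_B = 86.46098 (in km·g/cm³).
e = (34.2 − 30.06) − (96.3648 − 86.46098) / 3.334 = 1.17 km.

1.17 km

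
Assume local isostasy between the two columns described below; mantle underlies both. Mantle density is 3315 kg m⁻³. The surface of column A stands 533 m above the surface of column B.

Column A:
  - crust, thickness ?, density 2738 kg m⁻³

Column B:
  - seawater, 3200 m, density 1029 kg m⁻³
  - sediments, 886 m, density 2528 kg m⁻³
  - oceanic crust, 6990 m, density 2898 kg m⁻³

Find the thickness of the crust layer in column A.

Take the compensation level at the base of the deeper column (depth z_c below the surface of column A) and equate Σ ρ_i t_i down to z_c; mantle fills any gap and the z_c terms cancel.
Column A: x×2738 + (z_c − 0 − x)×3315
Column B: 533×0 + 3200×1029 + 886×2528 + 6990×2898 + (z_c − 533 − 11076)×3315
The z_c×3315 term appears on both sides and cancels. Collect the known terms of each column as K = Σ(ρt)_known − 3315 × (depth of known layers): K_A = 0 − 3315×0 = 0; K_B = 25789628 − 3315×(533 + 11076) = −12694207.
Balance: K_A − x×(3315 − 2738) = K_B, so x = (K_A − K_B)/(3315 − 2738) = 12694200/577 = 22000 m.

22000 m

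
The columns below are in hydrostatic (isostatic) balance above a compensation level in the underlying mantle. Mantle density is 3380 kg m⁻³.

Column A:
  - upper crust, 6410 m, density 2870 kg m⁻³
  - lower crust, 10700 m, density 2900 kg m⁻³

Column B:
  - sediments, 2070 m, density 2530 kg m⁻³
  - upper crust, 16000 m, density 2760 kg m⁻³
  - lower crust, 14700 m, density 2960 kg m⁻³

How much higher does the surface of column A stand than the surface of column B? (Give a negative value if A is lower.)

−2800 m

For any compensation level in the mantle, the mantle terms cancel and isostasy reduces to e = (Σt_A − Σt_B) − (Σ(ρt)_A − Σ(ρt)_B) / ρ_m.
Σt_A = 17110 m; Σt_B = 32770 m; Σ(ρt)_A = 49426700; Σ(ρt)_B = 92909100 (in m·kg m⁻³).
e = (17110 − 32770) − (49426700 − 92909100) / 3380 = −2800 m.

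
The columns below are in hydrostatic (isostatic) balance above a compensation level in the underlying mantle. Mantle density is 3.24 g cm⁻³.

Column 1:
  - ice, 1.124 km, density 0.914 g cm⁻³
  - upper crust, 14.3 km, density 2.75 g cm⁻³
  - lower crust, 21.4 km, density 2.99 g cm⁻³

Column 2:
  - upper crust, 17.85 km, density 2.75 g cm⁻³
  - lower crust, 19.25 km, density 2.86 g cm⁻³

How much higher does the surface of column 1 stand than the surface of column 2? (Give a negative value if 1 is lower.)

For any compensation level in the mantle, the mantle terms cancel and isostasy reduces to e = (Σt_1 − Σt_2) − (Σ(ρt)_1 − Σ(ρt)_2) / ρ_m.
Σt_1 = 36.824 km; Σt_2 = 37.1 km; Σ(ρt)_1 = 104.338336; Σ(ρt)_2 = 104.1425 (in km·g cm⁻³).
e = (36.824 − 37.1) − (104.338336 − 104.1425) / 3.24 = −0.336 km.

−0.336 km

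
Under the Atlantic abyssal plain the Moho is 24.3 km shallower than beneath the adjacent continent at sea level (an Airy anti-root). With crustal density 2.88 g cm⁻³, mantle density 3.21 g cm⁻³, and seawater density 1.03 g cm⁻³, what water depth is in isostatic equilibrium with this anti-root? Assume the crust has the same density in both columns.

4.33 km

Replacing a thickness d of crust by seawater at the top must be balanced by replacing crust with mantle at the base: d (ρ_c − ρ_w) = a (ρ_m − ρ_c).
d = a (ρ_m − ρ_c)/(ρ_c − ρ_w) = 24.3 km × 0.33/1.85 = 4.33 km.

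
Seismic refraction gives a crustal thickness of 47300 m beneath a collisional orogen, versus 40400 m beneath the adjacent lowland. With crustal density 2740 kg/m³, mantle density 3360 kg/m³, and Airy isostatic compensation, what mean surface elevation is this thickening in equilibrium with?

1270 m

Excess crust Δ = 47300 m − 40400 m = 6900 m, split between elevation h and root r with h + r = Δ.
Airy balance ρ_c h = (ρ_m − ρ_c) r gives r = h ρ_c/(ρ_m − ρ_c), so h (1 + ρ_c/(ρ_m − ρ_c)) = Δ, i.e. h = Δ (ρ_m − ρ_c)/ρ_m.
h = 6900 m × 620/3360 = 1270 m.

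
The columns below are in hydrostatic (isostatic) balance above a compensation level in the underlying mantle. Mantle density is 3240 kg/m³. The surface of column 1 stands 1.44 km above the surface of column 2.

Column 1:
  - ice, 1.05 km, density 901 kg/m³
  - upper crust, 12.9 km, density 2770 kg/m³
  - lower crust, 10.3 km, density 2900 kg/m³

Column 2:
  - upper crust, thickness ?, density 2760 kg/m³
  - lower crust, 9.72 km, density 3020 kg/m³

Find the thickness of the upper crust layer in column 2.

10.9 km

Take the compensation level at the base of the deeper column (depth z_c below the surface of column 1) and equate Σ ρ_i t_i down to z_c; mantle fills any gap and the z_c terms cancel.
Column 1: 1.05×901 + 12.9×2770 + 10.3×2900 + (z_c − 24.25)×3240
Column 2: 1.44×0 + x×2760 + 9.72×3020 + (z_c − 1.44 − 9.72 − x)×3240
The z_c×3240 term appears on both sides and cancels. Collect the known terms of each column as K = Σ(ρt)_known − 3240 × (depth of known layers): K_1 = 66549.05 − 3240×24.25 = −12020.95; K_2 = 29354.4 − 3240×(1.44 + 9.72) = −6804.
Balance: K_1 = K_2 − x×(3240 − 2760), so x = (K_2 − K_1)/(3240 − 2760) = 5216.95/480 = 10.9 km.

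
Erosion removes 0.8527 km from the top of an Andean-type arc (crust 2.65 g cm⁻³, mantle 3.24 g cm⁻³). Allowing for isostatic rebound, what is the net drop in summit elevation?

Rebound u = e ρ_c/ρ_m = 0.8527 km × 2.65/3.24 = 0.6974 km.
Net surface drop = e − u = 0.8527 km − 0.6974 km = e (ρ_m − ρ_c)/ρ_m = 0.155 km.

0.155 km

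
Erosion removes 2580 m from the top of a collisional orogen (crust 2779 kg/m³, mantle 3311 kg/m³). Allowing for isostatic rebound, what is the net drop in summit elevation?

415 m

Rebound u = e ρ_c/ρ_m = 2580 m × 2779/3311 = 2165 m.
Net surface drop = e − u = 2580 m − 2165 m = e (ρ_m − ρ_c)/ρ_m = 415 m.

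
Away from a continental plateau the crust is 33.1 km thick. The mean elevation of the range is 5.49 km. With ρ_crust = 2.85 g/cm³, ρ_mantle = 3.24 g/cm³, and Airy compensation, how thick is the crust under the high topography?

78.7 km

Root depth r = h ρ_c / (ρ_m − ρ_c) = 5.49 km × 2.85 / 0.39 = 40.12 km.
Total thickness = T + h + r = 33.1 km + 5.49 km + 40.12 km = 78.7 km.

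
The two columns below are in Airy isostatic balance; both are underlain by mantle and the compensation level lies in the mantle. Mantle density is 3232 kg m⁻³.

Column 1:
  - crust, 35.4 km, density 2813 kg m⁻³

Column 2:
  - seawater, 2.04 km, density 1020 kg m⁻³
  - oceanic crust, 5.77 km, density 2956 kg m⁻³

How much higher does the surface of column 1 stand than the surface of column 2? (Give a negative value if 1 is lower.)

For any compensation level in the mantle, the mantle terms cancel and isostasy reduces to e = (Σt_1 − Σt_2) − (Σ(ρt)_1 − Σ(ρt)_2) / ρ_m.
Σt_1 = 35.4 km; Σt_2 = 7.81 km; Σ(ρt)_1 = 99580.2; Σ(ρt)_2 = 19136.92 (in km·kg m⁻³).
e = (35.4 − 7.81) − (99580.2 − 19136.92) / 3232 = 2.7 km.

2.7 km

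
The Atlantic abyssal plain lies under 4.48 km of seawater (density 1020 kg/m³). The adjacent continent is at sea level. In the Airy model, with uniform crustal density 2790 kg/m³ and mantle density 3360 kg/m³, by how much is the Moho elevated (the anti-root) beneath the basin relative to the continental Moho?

13.9 km

By Archimedes' principle applied to the lithosphere: replacing crust with seawater at the top is compensated by replacing crust with mantle at the base: d (ρ_c − ρ_w) = a (ρ_m − ρ_c).
a = d (ρ_c − ρ_w)/(ρ_m − ρ_c) = 4.48 km × 1770/570 = 13.9 km.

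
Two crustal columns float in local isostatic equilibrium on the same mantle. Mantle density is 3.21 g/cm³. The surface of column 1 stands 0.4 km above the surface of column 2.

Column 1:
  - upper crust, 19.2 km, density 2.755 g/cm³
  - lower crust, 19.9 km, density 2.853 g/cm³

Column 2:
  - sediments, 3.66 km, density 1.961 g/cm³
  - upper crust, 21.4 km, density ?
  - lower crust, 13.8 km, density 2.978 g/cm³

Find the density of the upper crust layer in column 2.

Take the compensation level at the base of the deeper column (depth z_c below the surface of column 1) and equate Σ ρ_i t_i down to z_c; mantle fills any gap and the z_c terms cancel.
Column 1: 19.2×2.755 + 19.9×2.853 + (z_c − 39.1)×3.21
Column 2: 0.4×0 + 3.66×1.961 + 21.4×ρ + 13.8×2.978 + (z_c − 0.4 − 38.86)×3.21
The z_c×3.21 term appears on both sides and cancels. Collect the known terms of each column as K = Σ(ρt)_known − 3.21 × (depth of known layers): K_1 = 109.6707 − 3.21×39.1 = −15.8403; K_2 = 48.27366 − 3.21×(0.4 + 38.86) = −77.75094.
Balance: K_1 = K_2 + 21.4×ρ, so ρ = (K_1 − K_2)/21.4 = 61.9106/21.4 = 2.89 g/cm³.

2.89 g/cm³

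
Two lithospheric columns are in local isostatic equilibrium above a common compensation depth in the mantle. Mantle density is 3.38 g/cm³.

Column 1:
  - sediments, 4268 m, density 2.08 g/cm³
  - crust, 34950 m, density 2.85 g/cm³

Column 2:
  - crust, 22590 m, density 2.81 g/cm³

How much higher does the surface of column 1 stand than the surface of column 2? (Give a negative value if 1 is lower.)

3310 m

For any compensation level in the mantle, the mantle terms cancel and isostasy reduces to e = (Σt_1 − Σt_2) − (Σ(ρt)_1 − Σ(ρt)_2) / ρ_m.
Σt_1 = 39218 m; Σt_2 = 22590 m; Σ(ρt)_1 = 108484.94; Σ(ρt)_2 = 63477.9 (in m·g/cm³).
e = (39218 − 22590) − (108484.94 − 63477.9) / 3.38 = 3310 m.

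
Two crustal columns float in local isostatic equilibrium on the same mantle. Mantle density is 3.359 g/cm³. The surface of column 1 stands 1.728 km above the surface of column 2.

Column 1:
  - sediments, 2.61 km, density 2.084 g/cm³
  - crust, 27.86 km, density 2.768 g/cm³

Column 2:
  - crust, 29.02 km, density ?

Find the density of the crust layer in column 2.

Take the compensation level at the base of the deeper column (depth z_c below the surface of column 1) and equate Σ ρ_i t_i down to z_c; mantle fills any gap and the z_c terms cancel.
Column 1: 2.61×2.084 + 27.86×2.768 + (z_c − 30.47)×3.359
Column 2: 1.728×0 + 29.02×ρ + (z_c − 1.728 − 29.02)×3.359
The z_c×3.359 term appears on both sides and cancels. Collect the known terms of each column as K = Σ(ρt)_known − 3.359 × (depth of known layers): K_1 = 82.55572 − 3.359×30.47 = −19.79301; K_2 = 0 − 3.359×(1.728 + 29.02) = −103.282532.
Balance: K_1 = K_2 + 29.02×ρ, so ρ = (K_1 − K_2)/29.02 = 83.4895/29.02 = 2.88 g/cm³.

2.88 g/cm³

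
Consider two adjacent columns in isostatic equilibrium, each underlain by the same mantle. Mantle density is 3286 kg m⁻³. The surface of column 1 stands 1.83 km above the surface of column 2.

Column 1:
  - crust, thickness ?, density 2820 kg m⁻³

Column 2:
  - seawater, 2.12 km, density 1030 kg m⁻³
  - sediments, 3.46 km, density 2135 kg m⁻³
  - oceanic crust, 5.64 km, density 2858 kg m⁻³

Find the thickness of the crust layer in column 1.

Take the compensation level at the base of the deeper column (depth z_c below the surface of column 1) and equate Σ ρ_i t_i down to z_c; mantle fills any gap and the z_c terms cancel.
Column 1: x×2820 + (z_c − 0 − x)×3286
Column 2: 1.83×0 + 2.12×1030 + 3.46×2135 + 5.64×2858 + (z_c − 1.83 − 11.22)×3286
The z_c×3286 term appears on both sides and cancels. Collect the known terms of each column as K = Σ(ρt)_known − 3286 × (depth of known layers): K_1 = 0 − 3286×0 = 0; K_2 = 25689.82 − 3286×(1.83 + 11.22) = −17192.48.
Balance: K_1 − x×(3286 − 2820) = K_2, so x = (K_1 − K_2)/(3286 − 2820) = 17192.5/466 = 36.9 km.

36.9 km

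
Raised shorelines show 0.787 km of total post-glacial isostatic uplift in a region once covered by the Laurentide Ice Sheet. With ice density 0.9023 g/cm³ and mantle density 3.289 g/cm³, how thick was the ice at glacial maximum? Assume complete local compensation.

2.87 km

u = t ρ_ice/ρ_m → t = u ρ_m/ρ_ice = 0.787 km × 3.289/0.9023 = 2.87 km.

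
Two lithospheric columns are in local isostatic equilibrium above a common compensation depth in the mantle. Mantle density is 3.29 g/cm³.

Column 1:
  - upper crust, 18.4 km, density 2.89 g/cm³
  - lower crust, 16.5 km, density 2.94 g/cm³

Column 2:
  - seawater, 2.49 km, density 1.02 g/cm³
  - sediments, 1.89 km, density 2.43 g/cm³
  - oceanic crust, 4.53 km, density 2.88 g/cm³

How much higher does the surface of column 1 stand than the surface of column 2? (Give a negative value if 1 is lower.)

1.22 km

For any compensation level in the mantle, the mantle terms cancel and isostasy reduces to e = (Σt_1 − Σt_2) − (Σ(ρt)_1 − Σ(ρt)_2) / ρ_m.
Σt_1 = 34.9 km; Σt_2 = 8.91 km; Σ(ρt)_1 = 101.686; Σ(ρt)_2 = 20.1789 (in km·g/cm³).
e = (34.9 − 8.91) − (101.686 − 20.1789) / 3.29 = 1.22 km.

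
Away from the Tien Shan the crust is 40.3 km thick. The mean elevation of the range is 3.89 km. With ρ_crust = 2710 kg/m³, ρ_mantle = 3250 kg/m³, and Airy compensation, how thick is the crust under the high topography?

Root depth r = h ρ_c / (ρ_m − ρ_c) = 3.89 km × 2710 / 540 = 19.52 km.
Total thickness = T + h + r = 40.3 km + 3.89 km + 19.52 km = 63.7 km.

63.7 km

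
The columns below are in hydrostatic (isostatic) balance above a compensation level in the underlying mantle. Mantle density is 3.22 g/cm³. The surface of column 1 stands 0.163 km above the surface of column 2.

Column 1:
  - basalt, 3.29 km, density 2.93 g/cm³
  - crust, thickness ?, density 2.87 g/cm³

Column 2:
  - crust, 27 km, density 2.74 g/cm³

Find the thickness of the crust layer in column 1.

35.8 km

Take the compensation level at the base of the deeper column (depth z_c below the surface of column 1) and equate Σ ρ_i t_i down to z_c; mantle fills any gap and the z_c terms cancel.
Column 1: 3.29×2.93 + x×2.87 + (z_c − 3.29 − x)×3.22
Column 2: 0.163×0 + 27×2.74 + (z_c − 0.163 − 27)×3.22
The z_c×3.22 term appears on both sides and cancels. Collect the known terms of each column as K = Σ(ρt)_known − 3.22 × (depth of known layers): K_1 = 9.6397 − 3.22×3.29 = −0.9541; K_2 = 73.98 − 3.22×(0.163 + 27) = −13.48486.
Balance: K_1 − x×(3.22 − 2.87) = K_2, so x = (K_1 − K_2)/(3.22 − 2.87) = 12.5308/0.35 = 35.8 km.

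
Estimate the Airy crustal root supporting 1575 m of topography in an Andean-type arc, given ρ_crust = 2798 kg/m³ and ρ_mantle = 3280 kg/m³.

9140 m

Isostatic balance requires: the weight of the topography is balanced by the buoyancy of the root, ρ_c h = (ρ_m − ρ_c) r.
r = h · ρ_c / (ρ_m − ρ_c) = 1575 m × 2798 / (3280 − 2798) = 9140 m.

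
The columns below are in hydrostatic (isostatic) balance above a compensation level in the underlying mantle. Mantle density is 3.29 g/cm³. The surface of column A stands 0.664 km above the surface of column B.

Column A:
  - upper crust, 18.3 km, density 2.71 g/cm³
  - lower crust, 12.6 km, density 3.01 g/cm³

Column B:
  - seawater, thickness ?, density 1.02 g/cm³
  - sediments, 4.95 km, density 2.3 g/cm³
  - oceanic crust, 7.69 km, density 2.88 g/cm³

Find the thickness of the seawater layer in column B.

Take the compensation level at the base of the deeper column (depth z_c below the surface of column A) and equate Σ ρ_i t_i down to z_c; mantle fills any gap and the z_c terms cancel.
Column A: 18.3×2.71 + 12.6×3.01 + (z_c − 30.9)×3.29
Column B: 0.664×0 + x×1.02 + 4.95×2.3 + 7.69×2.88 + (z_c − 0.664 − 12.64 − x)×3.29
The z_c×3.29 term appears on both sides and cancels. Collect the known terms of each column as K = Σ(ρt)_known − 3.29 × (depth of known layers): K_A = 87.519 − 3.29×30.9 = −14.142; K_B = 33.5322 − 3.29×(0.664 + 12.64) = −10.23796.
Balance: K_A = K_B − x×(3.29 − 1.02), so x = (K_B − K_A)/(3.29 − 1.02) = 3.90404/2.27 = 1.72 km.

1.72 km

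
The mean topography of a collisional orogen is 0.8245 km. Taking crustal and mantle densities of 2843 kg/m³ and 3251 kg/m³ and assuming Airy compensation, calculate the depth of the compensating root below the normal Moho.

5.75 km

Isostatic balance requires: the weight of the topography is balanced by the buoyancy of the root, ρ_c h = (ρ_m − ρ_c) r.
r = h · ρ_c / (ρ_m − ρ_c) = 0.8245 km × 2843 / (3251 − 2843) = 5.75 km.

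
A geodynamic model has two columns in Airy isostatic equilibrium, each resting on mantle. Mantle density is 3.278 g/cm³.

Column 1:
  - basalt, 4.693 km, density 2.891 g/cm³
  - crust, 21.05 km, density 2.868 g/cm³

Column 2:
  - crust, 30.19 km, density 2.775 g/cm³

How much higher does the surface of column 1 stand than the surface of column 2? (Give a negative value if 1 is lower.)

For any compensation level in the mantle, the mantle terms cancel and isostasy reduces to e = (Σt_1 − Σt_2) − (Σ(ρt)_1 − Σ(ρt)_2) / ρ_m.
Σt_1 = 25.743 km; Σt_2 = 30.19 km; Σ(ρt)_1 = 73.938863; Σ(ρt)_2 = 83.77725 (in km·g/cm³).
e = (25.743 − 30.19) − (73.938863 − 83.77725) / 3.278 = −1.45 km.

−1.45 km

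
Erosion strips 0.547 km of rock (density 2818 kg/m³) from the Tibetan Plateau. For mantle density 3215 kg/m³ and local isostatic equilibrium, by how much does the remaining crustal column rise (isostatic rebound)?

0.479 km

Unloading: uplift u = e ρ_c/ρ_m = 0.547 km × 2818/3215 = 0.479 km.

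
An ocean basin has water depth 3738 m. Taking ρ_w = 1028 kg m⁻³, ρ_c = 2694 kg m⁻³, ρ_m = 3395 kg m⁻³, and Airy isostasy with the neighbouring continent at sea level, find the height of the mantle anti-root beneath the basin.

By Archimedes' principle applied to the lithosphere: replacing crust with seawater at the top is compensated by replacing crust with mantle at the base: d (ρ_c − ρ_w) = a (ρ_m − ρ_c).
a = d (ρ_c − ρ_w)/(ρ_m − ρ_c) = 3738 m × 1666/701 = 8880 m.

8880 m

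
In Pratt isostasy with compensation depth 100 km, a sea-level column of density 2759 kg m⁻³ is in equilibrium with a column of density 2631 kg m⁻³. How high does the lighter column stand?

ρ_ref D = ρ (D + h) → h = D (ρ_ref − ρ)/ρ.
h = 100 km × (2759 − 2631)/2631 = 4.87 km.

4.87 km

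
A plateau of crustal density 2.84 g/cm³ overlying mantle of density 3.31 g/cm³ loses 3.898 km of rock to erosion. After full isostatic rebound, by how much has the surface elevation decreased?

Rebound u = e ρ_c/ρ_m = 3.898 km × 2.84/3.31 = 3.345 km.
Net surface drop = e − u = 3.898 km − 3.345 km = e (ρ_m − ρ_c)/ρ_m = 0.553 km.

0.553 km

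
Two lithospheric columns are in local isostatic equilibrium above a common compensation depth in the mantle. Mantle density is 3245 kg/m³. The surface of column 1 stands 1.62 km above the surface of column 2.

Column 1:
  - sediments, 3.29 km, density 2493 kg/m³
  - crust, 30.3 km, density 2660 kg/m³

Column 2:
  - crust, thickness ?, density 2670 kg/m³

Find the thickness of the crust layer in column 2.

26 km

Take the compensation level at the base of the deeper column (depth z_c below the surface of column 1) and equate Σ ρ_i t_i down to z_c; mantle fills any gap and the z_c terms cancel.
Column 1: 3.29×2493 + 30.3×2660 + (z_c − 33.59)×3245
Column 2: 1.62×0 + x×2670 + (z_c − 1.62 − 0 − x)×3245
The z_c×3245 term appears on both sides and cancels. Collect the known terms of each column as K = Σ(ρt)_known − 3245 × (depth of known layers): K_1 = 88799.97 − 3245×33.59 = −20199.58; K_2 = 0 − 3245×(1.62 + 0) = −5256.9.
Balance: K_1 = K_2 − x×(3245 − 2670), so x = (K_2 − K_1)/(3245 − 2670) = 14942.7/575 = 26 km.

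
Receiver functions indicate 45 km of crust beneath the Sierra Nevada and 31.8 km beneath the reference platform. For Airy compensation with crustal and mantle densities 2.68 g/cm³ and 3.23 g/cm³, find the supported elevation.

2.25 km

Excess crust Δ = 45 km − 31.8 km = 13.2 km, split between elevation h and root r with h + r = Δ.
Airy balance ρ_c h = (ρ_m − ρ_c) r gives r = h ρ_c/(ρ_m − ρ_c), so h (1 + ρ_c/(ρ_m − ρ_c)) = Δ, i.e. h = Δ (ρ_m − ρ_c)/ρ_m.
h = 13.2 km × 0.55/3.23 = 2.25 km.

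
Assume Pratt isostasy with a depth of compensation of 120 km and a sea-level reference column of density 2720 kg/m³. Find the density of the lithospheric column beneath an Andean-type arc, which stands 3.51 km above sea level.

2640 kg/m³

Pratt balance: ρ_ref D = ρ (D + h).
ρ = ρ_ref D/(D + h) = 2720 × 120 km/(120 km + 3.51 km) = 2640 kg/m³.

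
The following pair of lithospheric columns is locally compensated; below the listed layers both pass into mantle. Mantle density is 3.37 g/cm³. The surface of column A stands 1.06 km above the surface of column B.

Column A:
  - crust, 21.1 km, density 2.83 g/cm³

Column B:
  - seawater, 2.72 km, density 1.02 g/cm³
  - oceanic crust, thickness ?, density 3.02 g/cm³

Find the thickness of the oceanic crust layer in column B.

4.09 km

Take the compensation level at the base of the deeper column (depth z_c below the surface of column A) and equate Σ ρ_i t_i down to z_c; mantle fills any gap and the z_c terms cancel.
Column A: 21.1×2.83 + (z_c − 21.1)×3.37
Column B: 1.06×0 + 2.72×1.02 + x×3.02 + (z_c − 1.06 − 2.72 − x)×3.37
The z_c×3.37 term appears on both sides and cancels. Collect the known terms of each column as K = Σ(ρt)_known − 3.37 × (depth of known layers): K_A = 59.713 − 3.37×21.1 = −11.394; K_B = 2.7744 − 3.37×(1.06 + 2.72) = −9.9642.
Balance: K_A = K_B − x×(3.37 − 3.02), so x = (K_B − K_A)/(3.37 − 3.02) = 1.4298/0.35 = 4.09 km.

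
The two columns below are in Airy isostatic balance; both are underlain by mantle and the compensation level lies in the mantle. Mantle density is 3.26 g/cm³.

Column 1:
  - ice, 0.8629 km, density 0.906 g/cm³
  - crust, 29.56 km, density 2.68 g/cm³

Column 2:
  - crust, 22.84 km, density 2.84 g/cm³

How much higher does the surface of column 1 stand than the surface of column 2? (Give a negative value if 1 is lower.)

2.94 km

For any compensation level in the mantle, the mantle terms cancel and isostasy reduces to e = (Σt_1 − Σt_2) − (Σ(ρt)_1 − Σ(ρt)_2) / ρ_m.
Σt_1 = 30.4229 km; Σt_2 = 22.84 km; Σ(ρt)_1 = 80.0025874; Σ(ρt)_2 = 64.8656 (in km·g/cm³).
e = (30.4229 − 22.84) − (80.0025874 − 64.8656) / 3.26 = 2.94 km.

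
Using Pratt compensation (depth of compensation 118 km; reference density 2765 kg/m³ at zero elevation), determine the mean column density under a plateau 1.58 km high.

2730 kg/m³

Pratt balance: ρ_ref D = ρ (D + h).
ρ = ρ_ref D/(D + h) = 2765 × 118 km/(118 km + 1.58 km) = 2730 kg/m³.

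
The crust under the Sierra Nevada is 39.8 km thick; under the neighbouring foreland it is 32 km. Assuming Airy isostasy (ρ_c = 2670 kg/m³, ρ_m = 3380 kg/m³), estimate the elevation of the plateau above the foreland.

Excess crust Δ = 39.8 km − 32 km = 7.8 km, split between elevation h and root r with h + r = Δ.
Airy balance ρ_c h = (ρ_m − ρ_c) r gives r = h ρ_c/(ρ_m − ρ_c), so h (1 + ρ_c/(ρ_m − ρ_c)) = Δ, i.e. h = Δ (ρ_m − ρ_c)/ρ_m.
h = 7.8 km × 710/3380 = 1.64 km.

1.64 km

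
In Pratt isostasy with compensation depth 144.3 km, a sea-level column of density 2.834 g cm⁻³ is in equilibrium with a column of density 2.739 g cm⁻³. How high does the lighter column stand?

ρ_ref D = ρ (D + h) → h = D (ρ_ref − ρ)/ρ.
h = 144.3 km × (2.834 − 2.739)/2.739 = 5 km.

5 km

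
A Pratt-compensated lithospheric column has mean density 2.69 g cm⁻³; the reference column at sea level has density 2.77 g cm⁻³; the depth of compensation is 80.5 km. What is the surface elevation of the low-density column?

ρ_ref D = ρ (D + h) → h = D (ρ_ref − ρ)/ρ.
h = 80.5 km × (2.77 − 2.69)/2.69 = 2.39 km.

2.39 km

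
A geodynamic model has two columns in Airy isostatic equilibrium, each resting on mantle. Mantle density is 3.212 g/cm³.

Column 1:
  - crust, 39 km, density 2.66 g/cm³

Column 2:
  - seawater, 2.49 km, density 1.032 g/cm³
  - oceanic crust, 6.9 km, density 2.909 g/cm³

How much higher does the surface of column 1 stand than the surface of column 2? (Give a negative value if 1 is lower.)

4.36 km

For any compensation level in the mantle, the mantle terms cancel and isostasy reduces to e = (Σt_1 − Σt_2) − (Σ(ρt)_1 − Σ(ρt)_2) / ρ_m.
Σt_1 = 39 km; Σt_2 = 9.39 km; Σ(ρt)_1 = 103.74; Σ(ρt)_2 = 22.64178 (in km·g/cm³).
e = (39 − 9.39) − (103.74 − 22.64178) / 3.212 = 4.36 km.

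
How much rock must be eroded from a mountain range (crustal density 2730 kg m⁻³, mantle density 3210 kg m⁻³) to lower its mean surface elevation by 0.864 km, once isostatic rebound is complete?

Net drop Δ = e − u = e − e ρ_c/ρ_m = e (ρ_m − ρ_c)/ρ_m.
e = Δ ρ_m/(ρ_m − ρ_c) = 0.864 km × 3210/480 = 5.78 km.

5.78 km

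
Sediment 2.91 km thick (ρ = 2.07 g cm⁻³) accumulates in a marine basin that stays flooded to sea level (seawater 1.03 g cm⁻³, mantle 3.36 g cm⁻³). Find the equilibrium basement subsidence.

Submarine loading: the sediment displaces seawater, and the subsidence is in turn flooded, so s (ρ_m − ρ_w) = t (ρ_sed − ρ_w).
s = 2.91 km × (2.07 − 1.03) / (3.36 − 1.03) = 1.3 km.

1.3 km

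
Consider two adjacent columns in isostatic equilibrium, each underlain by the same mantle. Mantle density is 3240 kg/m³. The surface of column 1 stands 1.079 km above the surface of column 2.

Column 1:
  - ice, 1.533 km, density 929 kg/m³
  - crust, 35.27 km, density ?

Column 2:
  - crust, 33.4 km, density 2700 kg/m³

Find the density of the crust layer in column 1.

Take the compensation level at the base of the deeper column (depth z_c below the surface of column 1) and equate Σ ρ_i t_i down to z_c; mantle fills any gap and the z_c terms cancel.
Column 1: 1.533×929 + 35.27×ρ + (z_c − 36.803)×3240
Column 2: 1.079×0 + 33.4×2700 + (z_c − 1.079 − 33.4)×3240
The z_c×3240 term appears on both sides and cancels. Collect the known terms of each column as K = Σ(ρt)_known − 3240 × (depth of known layers): K_1 = 1424.157 − 3240×36.803 = −117817.563; K_2 = 90180 − 3240×(1.079 + 33.4) = −21531.96.
Balance: K_1 + 35.27×ρ = K_2, so ρ = (K_2 − K_1)/35.27 = 96285.6/35.27 = 2730 kg/m³.

2730 kg/m³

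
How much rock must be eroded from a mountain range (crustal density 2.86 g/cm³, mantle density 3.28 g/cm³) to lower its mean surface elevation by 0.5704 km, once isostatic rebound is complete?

4.45 km

Net drop Δ = e − u = e − e ρ_c/ρ_m = e (ρ_m − ρ_c)/ρ_m.
e = Δ ρ_m/(ρ_m − ρ_c) = 0.5704 km × 3.28/0.42 = 4.45 km.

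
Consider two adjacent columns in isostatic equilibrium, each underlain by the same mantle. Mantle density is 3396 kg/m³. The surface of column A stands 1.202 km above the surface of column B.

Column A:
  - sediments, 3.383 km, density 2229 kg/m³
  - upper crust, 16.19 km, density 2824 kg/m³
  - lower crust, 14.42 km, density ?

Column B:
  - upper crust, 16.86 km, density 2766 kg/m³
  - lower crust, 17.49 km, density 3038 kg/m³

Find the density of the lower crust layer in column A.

2860 kg/m³

Take the compensation level at the base of the deeper column (depth z_c below the surface of column A) and equate Σ ρ_i t_i down to z_c; mantle fills any gap and the z_c terms cancel.
Column A: 3.383×2229 + 16.19×2824 + 14.42×ρ + (z_c − 33.993)×3396
Column B: 1.202×0 + 16.86×2766 + 17.49×3038 + (z_c − 1.202 − 34.35)×3396
The z_c×3396 term appears on both sides and cancels. Collect the known terms of each column as K = Σ(ρt)_known − 3396 × (depth of known layers): K_A = 53261.267 − 3396×33.993 = −62178.961; K_B = 99769.38 − 3396×(1.202 + 34.35) = −20965.212.
Balance: K_A + 14.42×ρ = K_B, so ρ = (K_B − K_A)/14.42 = 41213.7/14.42 = 2860 kg/m³.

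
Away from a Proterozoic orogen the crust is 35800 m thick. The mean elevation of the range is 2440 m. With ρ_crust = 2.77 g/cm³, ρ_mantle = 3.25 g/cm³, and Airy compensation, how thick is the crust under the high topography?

52300 m

Root depth r = h ρ_c / (ρ_m − ρ_c) = 2440 m × 2.77 / 0.48 = 14080 m.
Total thickness = T + h + r = 35800 m + 2440 m + 14080 m = 52300 m.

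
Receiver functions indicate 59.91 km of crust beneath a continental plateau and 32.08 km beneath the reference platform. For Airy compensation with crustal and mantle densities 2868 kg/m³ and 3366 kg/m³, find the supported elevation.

4.12 km

Excess crust Δ = 59.91 km − 32.08 km = 27.83 km, split between elevation h and root r with h + r = Δ.
Airy balance ρ_c h = (ρ_m − ρ_c) r gives r = h ρ_c/(ρ_m − ρ_c), so h (1 + ρ_c/(ρ_m − ρ_c)) = Δ, i.e. h = Δ (ρ_m − ρ_c)/ρ_m.
h = 27.83 km × 498/3366 = 4.12 km.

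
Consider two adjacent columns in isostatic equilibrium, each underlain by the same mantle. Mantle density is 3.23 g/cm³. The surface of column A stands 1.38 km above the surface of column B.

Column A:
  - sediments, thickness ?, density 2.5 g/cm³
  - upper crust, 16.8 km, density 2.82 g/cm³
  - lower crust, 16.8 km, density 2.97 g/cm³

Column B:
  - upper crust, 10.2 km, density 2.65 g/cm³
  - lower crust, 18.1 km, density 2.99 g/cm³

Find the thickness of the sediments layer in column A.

4.74 km

Take the compensation level at the base of the deeper column (depth z_c below the surface of column A) and equate Σ ρ_i t_i down to z_c; mantle fills any gap and the z_c terms cancel.
Column A: x×2.5 + 16.8×2.82 + 16.8×2.97 + (z_c − 33.6 − x)×3.23
Column B: 1.38×0 + 10.2×2.65 + 18.1×2.99 + (z_c − 1.38 − 28.3)×3.23
The z_c×3.23 term appears on both sides and cancels. Collect the known terms of each column as K = Σ(ρt)_known − 3.23 × (depth of known layers): K_A = 97.272 − 3.23×33.6 = −11.256; K_B = 81.149 − 3.23×(1.38 + 28.3) = −14.7174.
Balance: K_A − x×(3.23 − 2.5) = K_B, so x = (K_A − K_B)/(3.23 − 2.5) = 3.4614/0.73 = 4.74 km.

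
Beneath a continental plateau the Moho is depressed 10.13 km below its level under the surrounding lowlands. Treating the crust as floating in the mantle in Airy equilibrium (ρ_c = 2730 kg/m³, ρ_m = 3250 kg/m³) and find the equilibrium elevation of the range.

Balancing pressure at the compensation depth: ρ_c h = (ρ_m − ρ_c) r.
h = r (ρ_m − ρ_c) / ρ_c = 10.13 km × (3250 − 2730) / 2730 = 1.93 km.

1.93 km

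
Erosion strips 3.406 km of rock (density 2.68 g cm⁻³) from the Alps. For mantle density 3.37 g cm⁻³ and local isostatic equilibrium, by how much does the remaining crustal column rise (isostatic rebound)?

Unloading: uplift u = e ρ_c/ρ_m = 3.406 km × 2.68/3.37 = 2.71 km.

2.71 km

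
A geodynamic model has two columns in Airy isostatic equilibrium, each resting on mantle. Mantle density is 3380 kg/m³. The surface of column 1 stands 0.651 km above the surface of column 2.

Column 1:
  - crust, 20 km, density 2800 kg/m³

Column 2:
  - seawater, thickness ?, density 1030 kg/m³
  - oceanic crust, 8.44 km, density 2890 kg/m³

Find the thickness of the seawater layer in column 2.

Take the compensation level at the base of the deeper column (depth z_c below the surface of column 1) and equate Σ ρ_i t_i down to z_c; mantle fills any gap and the z_c terms cancel.
Column 1: 20×2800 + (z_c − 20)×3380
Column 2: 0.651×0 + x×1030 + 8.44×2890 + (z_c − 0.651 − 8.44 − x)×3380
The z_c×3380 term appears on both sides and cancels. Collect the known terms of each column as K = Σ(ρt)_known − 3380 × (depth of known layers): K_1 = 56000 − 3380×20 = −11600; K_2 = 24391.6 − 3380×(0.651 + 8.44) = −6335.98.
Balance: K_1 = K_2 − x×(3380 − 1030), so x = (K_2 − K_1)/(3380 − 1030) = 5264.02/2350 = 2.24 km.

2.24 km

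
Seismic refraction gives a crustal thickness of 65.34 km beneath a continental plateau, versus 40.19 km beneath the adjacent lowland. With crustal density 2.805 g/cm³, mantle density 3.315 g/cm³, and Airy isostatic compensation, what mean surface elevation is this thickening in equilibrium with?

3.87 km

Excess crust Δ = 65.34 km − 40.19 km = 25.15 km, split between elevation h and root r with h + r = Δ.
Airy balance ρ_c h = (ρ_m − ρ_c) r gives r = h ρ_c/(ρ_m − ρ_c), so h (1 + ρ_c/(ρ_m − ρ_c)) = Δ, i.e. h = Δ (ρ_m − ρ_c)/ρ_m.
h = 25.15 km × 0.51/3.315 = 3.87 km.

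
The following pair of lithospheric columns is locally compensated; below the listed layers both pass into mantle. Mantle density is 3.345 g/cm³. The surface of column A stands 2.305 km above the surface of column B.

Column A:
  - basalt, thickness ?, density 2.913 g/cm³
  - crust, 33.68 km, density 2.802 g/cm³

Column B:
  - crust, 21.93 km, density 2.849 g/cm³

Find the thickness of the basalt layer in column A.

Take the compensation level at the base of the deeper column (depth z_c below the surface of column A) and equate Σ ρ_i t_i down to z_c; mantle fills any gap and the z_c terms cancel.
Column A: x×2.913 + 33.68×2.802 + (z_c − 33.68 − x)×3.345
Column B: 2.305×0 + 21.93×2.849 + (z_c − 2.305 − 21.93)×3.345
The z_c×3.345 term appears on both sides and cancels. Collect the known terms of each column as K = Σ(ρt)_known − 3.345 × (depth of known layers): K_A = 94.37136 − 3.345×33.68 = −18.28824; K_B = 62.47857 − 3.345×(2.305 + 21.93) = −18.587505.
Balance: K_A − x×(3.345 − 2.913) = K_B, so x = (K_A − K_B)/(3.345 − 2.913) = 0.299265/0.432 = 0.693 km.

0.693 km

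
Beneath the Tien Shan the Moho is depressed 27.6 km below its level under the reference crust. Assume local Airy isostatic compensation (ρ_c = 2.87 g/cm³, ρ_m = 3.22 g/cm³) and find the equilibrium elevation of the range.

3.37 km

Balancing pressure at the compensation depth: ρ_c h = (ρ_m − ρ_c) r.
h = r (ρ_m − ρ_c) / ρ_c = 27.6 km × (3.22 − 2.87) / 2.87 = 3.37 km.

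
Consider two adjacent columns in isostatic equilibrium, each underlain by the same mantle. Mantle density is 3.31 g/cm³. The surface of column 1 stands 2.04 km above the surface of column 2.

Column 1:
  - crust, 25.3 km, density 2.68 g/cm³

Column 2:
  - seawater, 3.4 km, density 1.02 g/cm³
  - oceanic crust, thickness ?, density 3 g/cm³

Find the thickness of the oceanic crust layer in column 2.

4.52 km

Take the compensation level at the base of the deeper column (depth z_c below the surface of column 1) and equate Σ ρ_i t_i down to z_c; mantle fills any gap and the z_c terms cancel.
Column 1: 25.3×2.68 + (z_c − 25.3)×3.31
Column 2: 2.04×0 + 3.4×1.02 + x×3 + (z_c − 2.04 − 3.4 − x)×3.31
The z_c×3.31 term appears on both sides and cancels. Collect the known terms of each column as K = Σ(ρt)_known − 3.31 × (depth of known layers): K_1 = 67.804 − 3.31×25.3 = −15.939; K_2 = 3.468 − 3.31×(2.04 + 3.4) = −14.5384.
Balance: K_1 = K_2 − x×(3.31 − 3), so x = (K_2 − K_1)/(3.31 − 3) = 1.4006/0.31 = 4.52 km.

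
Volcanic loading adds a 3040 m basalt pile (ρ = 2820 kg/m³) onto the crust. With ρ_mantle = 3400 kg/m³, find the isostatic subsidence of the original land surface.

2520 m

Subaerial loading: s = t ρ_load / ρ_m.
s = 3040 m × 2820/3400 = 2520 m.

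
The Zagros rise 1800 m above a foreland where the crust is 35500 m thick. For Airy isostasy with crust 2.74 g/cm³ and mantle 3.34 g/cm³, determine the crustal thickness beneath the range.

45500 m

Root depth r = h ρ_c / (ρ_m − ρ_c) = 1800 m × 2.74 / 0.6 = 8220 m.
Total thickness = T + h + r = 35500 m + 1800 m + 8220 m = 45500 m.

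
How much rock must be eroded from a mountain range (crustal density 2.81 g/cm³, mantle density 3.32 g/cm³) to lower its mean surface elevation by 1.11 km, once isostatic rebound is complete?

7.23 km

Net drop Δ = e − u = e − e ρ_c/ρ_m = e (ρ_m − ρ_c)/ρ_m.
e = Δ ρ_m/(ρ_m − ρ_c) = 1.11 km × 3.32/0.51 = 7.23 km.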